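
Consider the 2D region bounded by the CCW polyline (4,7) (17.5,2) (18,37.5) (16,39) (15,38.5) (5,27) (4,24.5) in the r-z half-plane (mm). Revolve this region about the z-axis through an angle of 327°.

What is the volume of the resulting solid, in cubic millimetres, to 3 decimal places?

Volume = 26449.785 mm³

Profile (r,z), 7 vertices: (4,7) (17.5,2) (18,37.5) (16,39) (15,38.5) (5,27) (4,24.5)
edge 0: (4,7)→(17.5,2)  cross = 4·2 − 17.5·7 = -114.5000; (r_i+r_j)·cross = 21.5·-114.5000 = -2461.7500
edge 1: (17.5,2)→(18,37.5)  cross = 17.5·37.5 − 18·2 = 620.2500; (r_i+r_j)·cross = 35.5·620.2500 = 22018.8750
edge 2: (18,37.5)→(16,39)  cross = 18·39 − 16·37.5 = 102.0000; (r_i+r_j)·cross = 34·102.0000 = 3468.0000
edge 3: (16,39)→(15,38.5)  cross = 16·38.5 − 15·39 = 31.0000; (r_i+r_j)·cross = 31·31.0000 = 961.0000
edge 4: (15,38.5)→(5,27)  cross = 15·27 − 5·38.5 = 212.5000; (r_i+r_j)·cross = 20·212.5000 = 4250.0000
edge 5: (5,27)→(4,24.5)  cross = 5·24.5 − 4·27 = 14.5000; (r_i+r_j)·cross = 9·14.5000 = 130.5000
edge 6: (4,24.5)→(4,7)  cross = 4·7 − 4·24.5 = -70.0000; (r_i+r_j)·cross = 8·-70.0000 = -560.0000
Σcross = 795.7500 → A = |Σcross|/2 = 397.8750 mm²
Σ(r_i+r_j)·cross = 27806.6250 → first moment M = |Σ|/6 = 4634.4375
R_c = M/A = 4634.4375/397.8750 = 11.6480 mm
θ = 327° = 5.707227 rad
V = θ·R_c·A = 5.707227·11.6480·397.8750 = 26449.785 mm³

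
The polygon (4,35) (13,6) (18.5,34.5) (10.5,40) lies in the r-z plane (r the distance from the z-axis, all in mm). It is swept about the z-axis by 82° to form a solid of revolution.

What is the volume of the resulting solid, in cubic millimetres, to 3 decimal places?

Volume = 4118.848 mm³

Profile (r,z), 4 vertices: (4,35) (13,6) (18.5,34.5) (10.5,40)
edge 0: (4,35)→(13,6)  cross = 4·6 − 13·35 = -431.0000; (r_i+r_j)·cross = 17·-431.0000 = -7327.0000
edge 1: (13,6)→(18.5,34.5)  cross = 13·34.5 − 18.5·6 = 337.5000; (r_i+r_j)·cross = 31.5·337.5000 = 10631.2500
edge 2: (18.5,34.5)→(10.5,40)  cross = 18.5·40 − 10.5·34.5 = 377.7500; (r_i+r_j)·cross = 29·377.7500 = 10954.7500
edge 3: (10.5,40)→(4,35)  cross = 10.5·35 − 4·40 = 207.5000; (r_i+r_j)·cross = 14.5·207.5000 = 3008.7500
Σcross = 491.7500 → A = |Σcross|/2 = 245.8750 mm²
Σ(r_i+r_j)·cross = 17267.7500 → first moment M = |Σ|/6 = 2877.9583
R_c = M/A = 2877.9583/245.8750 = 11.7050 mm
θ = 82° = 1.431170 rad
V = θ·R_c·A = 1.431170·11.7050·245.8750 = 4118.848 mm³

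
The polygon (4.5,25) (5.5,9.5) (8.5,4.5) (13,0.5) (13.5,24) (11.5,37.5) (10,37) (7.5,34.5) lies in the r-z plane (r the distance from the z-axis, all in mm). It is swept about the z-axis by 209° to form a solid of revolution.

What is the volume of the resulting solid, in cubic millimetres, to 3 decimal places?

Profile (r,z), 8 vertices: (4.5,25) (5.5,9.5) (8.5,4.5) (13,0.5) (13.5,24) (11.5,37.5) (10,37) (7.5,34.5)
edge 0: (4.5,25)→(5.5,9.5)  cross = 4.5·9.5 − 5.5·25 = -94.7500; (r_i+r_j)·cross = 10·-94.7500 = -947.5000
edge 1: (5.5,9.5)→(8.5,4.5)  cross = 5.5·4.5 − 8.5·9.5 = -56.0000; (r_i+r_j)·cross = 14·-56.0000 = -784.0000
edge 2: (8.5,4.5)→(13,0.5)  cross = 8.5·0.5 − 13·4.5 = -54.2500; (r_i+r_j)·cross = 21.5·-54.2500 = -1166.3750
edge 3: (13,0.5)→(13.5,24)  cross = 13·24 − 13.5·0.5 = 305.2500; (r_i+r_j)·cross = 26.5·305.2500 = 8089.1250
edge 4: (13.5,24)→(11.5,37.5)  cross = 13.5·37.5 − 11.5·24 = 230.2500; (r_i+r_j)·cross = 25·230.2500 = 5756.2500
edge 5: (11.5,37.5)→(10,37)  cross = 11.5·37 − 10·37.5 = 50.5000; (r_i+r_j)·cross = 21.5·50.5000 = 1085.7500
edge 6: (10,37)→(7.5,34.5)  cross = 10·34.5 − 7.5·37 = 67.5000; (r_i+r_j)·cross = 17.5·67.5000 = 1181.2500
edge 7: (7.5,34.5)→(4.5,25)  cross = 7.5·25 − 4.5·34.5 = 32.2500; (r_i+r_j)·cross = 12·32.2500 = 387.0000
Σcross = 480.7500 → A = |Σcross|/2 = 240.3750 mm²
Σ(r_i+r_j)·cross = 13601.5000 → first moment M = |Σ|/6 = 2266.9167
R_c = M/A = 2266.9167/240.3750 = 9.4308 mm
θ = 209° = 3.647738 rad
V = θ·R_c·A = 3.647738·9.4308·240.3750 = 8269.118 mm³

Volume = 8269.118 mm³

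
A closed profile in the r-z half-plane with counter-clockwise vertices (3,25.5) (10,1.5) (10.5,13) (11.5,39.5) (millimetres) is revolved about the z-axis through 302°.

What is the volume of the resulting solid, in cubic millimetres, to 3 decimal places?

Profile (r,z), 4 vertices: (3,25.5) (10,1.5) (10.5,13) (11.5,39.5)
edge 0: (3,25.5)→(10,1.5)  cross = 3·1.5 − 10·25.5 = -250.5000; (r_i+r_j)·cross = 13·-250.5000 = -3256.5000
edge 1: (10,1.5)→(10.5,13)  cross = 10·13 − 10.5·1.5 = 114.2500; (r_i+r_j)·cross = 20.5·114.2500 = 2342.1250
edge 2: (10.5,13)→(11.5,39.5)  cross = 10.5·39.5 − 11.5·13 = 265.2500; (r_i+r_j)·cross = 22·265.2500 = 5835.5000
edge 3: (11.5,39.5)→(3,25.5)  cross = 11.5·25.5 − 3·39.5 = 174.7500; (r_i+r_j)·cross = 14.5·174.7500 = 2533.8750
Σcross = 303.7500 → A = |Σcross|/2 = 151.8750 mm²
Σ(r_i+r_j)·cross = 7455.0000 → first moment M = |Σ|/6 = 1242.5000
R_c = M/A = 1242.5000/151.8750 = 8.1811 mm
θ = 302° = 5.270894 rad
V = θ·R_c·A = 5.270894·8.1811·151.8750 = 6549.086 mm³

Volume = 6549.086 mm³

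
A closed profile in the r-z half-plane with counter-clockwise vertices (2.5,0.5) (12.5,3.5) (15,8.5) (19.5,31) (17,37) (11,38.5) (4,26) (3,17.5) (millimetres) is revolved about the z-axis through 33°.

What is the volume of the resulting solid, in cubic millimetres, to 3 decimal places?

Volume = 2645.630 mm³

Profile (r,z), 8 vertices: (2.5,0.5) (12.5,3.5) (15,8.5) (19.5,31) (17,37) (11,38.5) (4,26) (3,17.5)
edge 0: (2.5,0.5)→(12.5,3.5)  cross = 2.5·3.5 − 12.5·0.5 = 2.5000; (r_i+r_j)·cross = 15·2.5000 = 37.5000
edge 1: (12.5,3.5)→(15,8.5)  cross = 12.5·8.5 − 15·3.5 = 53.7500; (r_i+r_j)·cross = 27.5·53.7500 = 1478.1250
edge 2: (15,8.5)→(19.5,31)  cross = 15·31 − 19.5·8.5 = 299.2500; (r_i+r_j)·cross = 34.5·299.2500 = 10324.1250
edge 3: (19.5,31)→(17,37)  cross = 19.5·37 − 17·31 = 194.5000; (r_i+r_j)·cross = 36.5·194.5000 = 7099.2500
edge 4: (17,37)→(11,38.5)  cross = 17·38.5 − 11·37 = 247.5000; (r_i+r_j)·cross = 28·247.5000 = 6930.0000
edge 5: (11,38.5)→(4,26)  cross = 11·26 − 4·38.5 = 132.0000; (r_i+r_j)·cross = 15·132.0000 = 1980.0000
edge 6: (4,26)→(3,17.5)  cross = 4·17.5 − 3·26 = -8.0000; (r_i+r_j)·cross = 7·-8.0000 = -56.0000
edge 7: (3,17.5)→(2.5,0.5)  cross = 3·0.5 − 2.5·17.5 = -42.2500; (r_i+r_j)·cross = 5.5·-42.2500 = -232.3750
Σcross = 879.2500 → A = |Σcross|/2 = 439.6250 mm²
Σ(r_i+r_j)·cross = 27560.6250 → first moment M = |Σ|/6 = 4593.4375
R_c = M/A = 4593.4375/439.6250 = 10.4485 mm
θ = 33° = 0.575959 rad
V = θ·R_c·A = 0.575959·10.4485·439.6250 = 2645.630 mm³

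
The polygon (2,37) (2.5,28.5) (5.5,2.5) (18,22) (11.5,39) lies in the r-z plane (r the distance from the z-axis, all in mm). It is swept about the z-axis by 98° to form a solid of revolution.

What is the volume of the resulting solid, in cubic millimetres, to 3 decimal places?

Profile (r,z), 5 vertices: (2,37) (2.5,28.5) (5.5,2.5) (18,22) (11.5,39)
edge 0: (2,37)→(2.5,28.5)  cross = 2·28.5 − 2.5·37 = -35.5000; (r_i+r_j)·cross = 4.5·-35.5000 = -159.7500
edge 1: (2.5,28.5)→(5.5,2.5)  cross = 2.5·2.5 − 5.5·28.5 = -150.5000; (r_i+r_j)·cross = 8·-150.5000 = -1204.0000
edge 2: (5.5,2.5)→(18,22)  cross = 5.5·22 − 18·2.5 = 76.0000; (r_i+r_j)·cross = 23.5·76.0000 = 1786.0000
edge 3: (18,22)→(11.5,39)  cross = 18·39 − 11.5·22 = 449.0000; (r_i+r_j)·cross = 29.5·449.0000 = 13245.5000
edge 4: (11.5,39)→(2,37)  cross = 11.5·37 − 2·39 = 347.5000; (r_i+r_j)·cross = 13.5·347.5000 = 4691.2500
Σcross = 686.5000 → A = |Σcross|/2 = 343.2500 mm²
Σ(r_i+r_j)·cross = 18359.0000 → first moment M = |Σ|/6 = 3059.8333
R_c = M/A = 3059.8333/343.2500 = 8.9143 mm
θ = 98° = 1.710423 rad
V = θ·R_c·A = 1.710423·8.9143·343.2500 = 5233.608 mm³

Volume = 5233.608 mm³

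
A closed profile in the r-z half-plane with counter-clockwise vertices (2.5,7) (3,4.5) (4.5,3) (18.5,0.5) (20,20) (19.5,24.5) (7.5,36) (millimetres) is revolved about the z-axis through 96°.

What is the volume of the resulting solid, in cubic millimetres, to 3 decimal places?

Profile (r,z), 7 vertices: (2.5,7) (3,4.5) (4.5,3) (18.5,0.5) (20,20) (19.5,24.5) (7.5,36)
edge 0: (2.5,7)→(3,4.5)  cross = 2.5·4.5 − 3·7 = -9.7500; (r_i+r_j)·cross = 5.5·-9.7500 = -53.6250
edge 1: (3,4.5)→(4.5,3)  cross = 3·3 − 4.5·4.5 = -11.2500; (r_i+r_j)·cross = 7.5·-11.2500 = -84.3750
edge 2: (4.5,3)→(18.5,0.5)  cross = 4.5·0.5 − 18.5·3 = -53.2500; (r_i+r_j)·cross = 23·-53.2500 = -1224.7500
edge 3: (18.5,0.5)→(20,20)  cross = 18.5·20 − 20·0.5 = 360.0000; (r_i+r_j)·cross = 38.5·360.0000 = 13860.0000
edge 4: (20,20)→(19.5,24.5)  cross = 20·24.5 − 19.5·20 = 100.0000; (r_i+r_j)·cross = 39.5·100.0000 = 3950.0000
edge 5: (19.5,24.5)→(7.5,36)  cross = 19.5·36 − 7.5·24.5 = 518.2500; (r_i+r_j)·cross = 27·518.2500 = 13992.7500
edge 6: (7.5,36)→(2.5,7)  cross = 7.5·7 − 2.5·36 = -37.5000; (r_i+r_j)·cross = 10·-37.5000 = -375.0000
Σcross = 866.5000 → A = |Σcross|/2 = 433.2500 mm²
Σ(r_i+r_j)·cross = 30065.0000 → first moment M = |Σ|/6 = 5010.8333
R_c = M/A = 5010.8333/433.2500 = 11.5657 mm
θ = 96° = 1.675516 rad
V = θ·R_c·A = 1.675516·11.5657·433.2500 = 8395.732 mm³

Volume = 8395.732 mm³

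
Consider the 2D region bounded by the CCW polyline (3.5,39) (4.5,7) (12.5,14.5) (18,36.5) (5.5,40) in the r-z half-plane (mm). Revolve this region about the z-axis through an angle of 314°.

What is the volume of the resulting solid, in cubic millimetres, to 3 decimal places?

Profile (r,z), 5 vertices: (3.5,39) (4.5,7) (12.5,14.5) (18,36.5) (5.5,40)
edge 0: (3.5,39)→(4.5,7)  cross = 3.5·7 − 4.5·39 = -151.0000; (r_i+r_j)·cross = 8·-151.0000 = -1208.0000
edge 1: (4.5,7)→(12.5,14.5)  cross = 4.5·14.5 − 12.5·7 = -22.2500; (r_i+r_j)·cross = 17·-22.2500 = -378.2500
edge 2: (12.5,14.5)→(18,36.5)  cross = 12.5·36.5 − 18·14.5 = 195.2500; (r_i+r_j)·cross = 30.5·195.2500 = 5955.1250
edge 3: (18,36.5)→(5.5,40)  cross = 18·40 − 5.5·36.5 = 519.2500; (r_i+r_j)·cross = 23.5·519.2500 = 12202.3750
edge 4: (5.5,40)→(3.5,39)  cross = 5.5·39 − 3.5·40 = 74.5000; (r_i+r_j)·cross = 9·74.5000 = 670.5000
Σcross = 615.7500 → A = |Σcross|/2 = 307.8750 mm²
Σ(r_i+r_j)·cross = 17241.7500 → first moment M = |Σ|/6 = 2873.6250
R_c = M/A = 2873.6250/307.8750 = 9.3337 mm
θ = 314° = 5.480334 rad
V = θ·R_c·A = 5.480334·9.3337·307.8750 = 15748.424 mm³

Volume = 15748.424 mm³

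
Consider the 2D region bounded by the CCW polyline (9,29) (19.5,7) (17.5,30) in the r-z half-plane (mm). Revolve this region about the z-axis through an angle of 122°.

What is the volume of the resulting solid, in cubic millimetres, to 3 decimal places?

Volume = 3224.118 mm³

Profile (r,z), 3 vertices: (9,29) (19.5,7) (17.5,30)
edge 0: (9,29)→(19.5,7)  cross = 9·7 − 19.5·29 = -502.5000; (r_i+r_j)·cross = 28.5·-502.5000 = -14321.2500
edge 1: (19.5,7)→(17.5,30)  cross = 19.5·30 − 17.5·7 = 462.5000; (r_i+r_j)·cross = 37·462.5000 = 17112.5000
edge 2: (17.5,30)→(9,29)  cross = 17.5·29 − 9·30 = 237.5000; (r_i+r_j)·cross = 26.5·237.5000 = 6293.7500
Σcross = 197.5000 → A = |Σcross|/2 = 98.7500 mm²
Σ(r_i+r_j)·cross = 9085.0000 → first moment M = |Σ|/6 = 1514.1667
R_c = M/A = 1514.1667/98.7500 = 15.3333 mm
θ = 122° = 2.129302 rad
V = θ·R_c·A = 2.129302·15.3333·98.7500 = 3224.118 mm³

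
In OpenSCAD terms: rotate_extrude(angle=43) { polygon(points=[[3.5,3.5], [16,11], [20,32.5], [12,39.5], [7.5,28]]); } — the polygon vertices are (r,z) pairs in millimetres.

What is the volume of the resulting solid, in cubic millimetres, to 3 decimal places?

Volume = 2907.483 mm³

Profile (r,z), 5 vertices: (3.5,3.5) (16,11) (20,32.5) (12,39.5) (7.5,28)
edge 0: (3.5,3.5)→(16,11)  cross = 3.5·11 − 16·3.5 = -17.5000; (r_i+r_j)·cross = 19.5·-17.5000 = -341.2500
edge 1: (16,11)→(20,32.5)  cross = 16·32.5 − 20·11 = 300.0000; (r_i+r_j)·cross = 36·300.0000 = 10800.0000
edge 2: (20,32.5)→(12,39.5)  cross = 20·39.5 − 12·32.5 = 400.0000; (r_i+r_j)·cross = 32·400.0000 = 12800.0000
edge 3: (12,39.5)→(7.5,28)  cross = 12·28 − 7.5·39.5 = 39.7500; (r_i+r_j)·cross = 19.5·39.7500 = 775.1250
edge 4: (7.5,28)→(3.5,3.5)  cross = 7.5·3.5 − 3.5·28 = -71.7500; (r_i+r_j)·cross = 11·-71.7500 = -789.2500
Σcross = 650.5000 → A = |Σcross|/2 = 325.2500 mm²
Σ(r_i+r_j)·cross = 23244.6250 → first moment M = |Σ|/6 = 3874.1042
R_c = M/A = 3874.1042/325.2500 = 11.9112 mm
θ = 43° = 0.750492 rad
V = θ·R_c·A = 0.750492·11.9112·325.2500 = 2907.483 mm³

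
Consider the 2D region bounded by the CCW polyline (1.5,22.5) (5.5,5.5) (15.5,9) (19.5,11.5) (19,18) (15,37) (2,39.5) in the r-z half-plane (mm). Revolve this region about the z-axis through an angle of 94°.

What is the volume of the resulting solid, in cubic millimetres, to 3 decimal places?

Volume = 7416.888 mm³

Profile (r,z), 7 vertices: (1.5,22.5) (5.5,5.5) (15.5,9) (19.5,11.5) (19,18) (15,37) (2,39.5)
edge 0: (1.5,22.5)→(5.5,5.5)  cross = 1.5·5.5 − 5.5·22.5 = -115.5000; (r_i+r_j)·cross = 7·-115.5000 = -808.5000
edge 1: (5.5,5.5)→(15.5,9)  cross = 5.5·9 − 15.5·5.5 = -35.7500; (r_i+r_j)·cross = 21·-35.7500 = -750.7500
edge 2: (15.5,9)→(19.5,11.5)  cross = 15.5·11.5 − 19.5·9 = 2.7500; (r_i+r_j)·cross = 35·2.7500 = 96.2500
edge 3: (19.5,11.5)→(19,18)  cross = 19.5·18 − 19·11.5 = 132.5000; (r_i+r_j)·cross = 38.5·132.5000 = 5101.2500
edge 4: (19,18)→(15,37)  cross = 19·37 − 15·18 = 433.0000; (r_i+r_j)·cross = 34·433.0000 = 14722.0000
edge 5: (15,37)→(2,39.5)  cross = 15·39.5 − 2·37 = 518.5000; (r_i+r_j)·cross = 17·518.5000 = 8814.5000
edge 6: (2,39.5)→(1.5,22.5)  cross = 2·22.5 − 1.5·39.5 = -14.2500; (r_i+r_j)·cross = 3.5·-14.2500 = -49.8750
Σcross = 921.2500 → A = |Σcross|/2 = 460.6250 mm²
Σ(r_i+r_j)·cross = 27124.8750 → first moment M = |Σ|/6 = 4520.8125
R_c = M/A = 4520.8125/460.6250 = 9.8145 mm
θ = 94° = 1.640609 rad
V = θ·R_c·A = 1.640609·9.8145·460.6250 = 7416.888 mm³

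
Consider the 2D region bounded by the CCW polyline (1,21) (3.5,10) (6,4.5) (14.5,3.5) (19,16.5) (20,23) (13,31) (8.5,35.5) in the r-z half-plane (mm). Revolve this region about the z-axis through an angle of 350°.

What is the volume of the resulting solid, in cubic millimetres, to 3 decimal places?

Profile (r,z), 8 vertices: (1,21) (3.5,10) (6,4.5) (14.5,3.5) (19,16.5) (20,23) (13,31) (8.5,35.5)
edge 0: (1,21)→(3.5,10)  cross = 1·10 − 3.5·21 = -63.5000; (r_i+r_j)·cross = 4.5·-63.5000 = -285.7500
edge 1: (3.5,10)→(6,4.5)  cross = 3.5·4.5 − 6·10 = -44.2500; (r_i+r_j)·cross = 9.5·-44.2500 = -420.3750
edge 2: (6,4.5)→(14.5,3.5)  cross = 6·3.5 − 14.5·4.5 = -44.2500; (r_i+r_j)·cross = 20.5·-44.2500 = -907.1250
edge 3: (14.5,3.5)→(19,16.5)  cross = 14.5·16.5 − 19·3.5 = 172.7500; (r_i+r_j)·cross = 33.5·172.7500 = 5787.1250
edge 4: (19,16.5)→(20,23)  cross = 19·23 − 20·16.5 = 107.0000; (r_i+r_j)·cross = 39·107.0000 = 4173.0000
edge 5: (20,23)→(13,31)  cross = 20·31 − 13·23 = 321.0000; (r_i+r_j)·cross = 33·321.0000 = 10593.0000
edge 6: (13,31)→(8.5,35.5)  cross = 13·35.5 − 8.5·31 = 198.0000; (r_i+r_j)·cross = 21.5·198.0000 = 4257.0000
edge 7: (8.5,35.5)→(1,21)  cross = 8.5·21 − 1·35.5 = 143.0000; (r_i+r_j)·cross = 9.5·143.0000 = 1358.5000
Σcross = 789.7500 → A = |Σcross|/2 = 394.8750 mm²
Σ(r_i+r_j)·cross = 24555.3750 → first moment M = |Σ|/6 = 4092.5625
R_c = M/A = 4092.5625/394.8750 = 10.3642 mm
θ = 350° = 6.108652 rad
V = θ·R_c·A = 6.108652·10.3642·394.8750 = 25000.042 mm³

Volume = 25000.042 mm³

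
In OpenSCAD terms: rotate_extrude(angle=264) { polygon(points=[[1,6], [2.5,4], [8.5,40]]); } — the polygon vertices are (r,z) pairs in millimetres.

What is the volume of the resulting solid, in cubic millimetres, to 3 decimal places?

Volume = 608.212 mm³

Profile (r,z), 3 vertices: (1,6) (2.5,4) (8.5,40)
edge 0: (1,6)→(2.5,4)  cross = 1·4 − 2.5·6 = -11.0000; (r_i+r_j)·cross = 3.5·-11.0000 = -38.5000
edge 1: (2.5,4)→(8.5,40)  cross = 2.5·40 − 8.5·4 = 66.0000; (r_i+r_j)·cross = 11·66.0000 = 726.0000
edge 2: (8.5,40)→(1,6)  cross = 8.5·6 − 1·40 = 11.0000; (r_i+r_j)·cross = 9.5·11.0000 = 104.5000
Σcross = 66.0000 → A = |Σcross|/2 = 33.0000 mm²
Σ(r_i+r_j)·cross = 792.0000 → first moment M = |Σ|/6 = 132.0000
R_c = M/A = 132.0000/33.0000 = 4.0000 mm
θ = 264° = 4.607669 rad
V = θ·R_c·A = 4.607669·4.0000·33.0000 = 608.212 mm³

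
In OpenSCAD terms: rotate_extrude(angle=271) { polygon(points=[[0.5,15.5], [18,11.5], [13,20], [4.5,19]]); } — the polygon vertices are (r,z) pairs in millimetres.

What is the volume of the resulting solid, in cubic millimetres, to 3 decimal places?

Profile (r,z), 4 vertices: (0.5,15.5) (18,11.5) (13,20) (4.5,19)
edge 0: (0.5,15.5)→(18,11.5)  cross = 0.5·11.5 − 18·15.5 = -273.2500; (r_i+r_j)·cross = 18.5·-273.2500 = -5055.1250
edge 1: (18,11.5)→(13,20)  cross = 18·20 − 13·11.5 = 210.5000; (r_i+r_j)·cross = 31·210.5000 = 6525.5000
edge 2: (13,20)→(4.5,19)  cross = 13·19 − 4.5·20 = 157.0000; (r_i+r_j)·cross = 17.5·157.0000 = 2747.5000
edge 3: (4.5,19)→(0.5,15.5)  cross = 4.5·15.5 − 0.5·19 = 60.2500; (r_i+r_j)·cross = 5·60.2500 = 301.2500
Σcross = 154.5000 → A = |Σcross|/2 = 77.2500 mm²
Σ(r_i+r_j)·cross = 4519.1250 → first moment M = |Σ|/6 = 753.1875
R_c = M/A = 753.1875/77.2500 = 9.7500 mm
θ = 271° = 4.729842 rad
V = θ·R_c·A = 4.729842·9.7500·77.2500 = 3562.458 mm³

Volume = 3562.458 mm³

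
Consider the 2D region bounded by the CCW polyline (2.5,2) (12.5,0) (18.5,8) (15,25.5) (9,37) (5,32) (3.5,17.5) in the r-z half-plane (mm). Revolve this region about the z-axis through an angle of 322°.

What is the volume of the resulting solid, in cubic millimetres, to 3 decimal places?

Volume = 21855.908 mm³

Profile (r,z), 7 vertices: (2.5,2) (12.5,0) (18.5,8) (15,25.5) (9,37) (5,32) (3.5,17.5)
edge 0: (2.5,2)→(12.5,0)  cross = 2.5·0 − 12.5·2 = -25.0000; (r_i+r_j)·cross = 15·-25.0000 = -375.0000
edge 1: (12.5,0)→(18.5,8)  cross = 12.5·8 − 18.5·0 = 100.0000; (r_i+r_j)·cross = 31·100.0000 = 3100.0000
edge 2: (18.5,8)→(15,25.5)  cross = 18.5·25.5 − 15·8 = 351.7500; (r_i+r_j)·cross = 33.5·351.7500 = 11783.6250
edge 3: (15,25.5)→(9,37)  cross = 15·37 − 9·25.5 = 325.5000; (r_i+r_j)·cross = 24·325.5000 = 7812.0000
edge 4: (9,37)→(5,32)  cross = 9·32 − 5·37 = 103.0000; (r_i+r_j)·cross = 14·103.0000 = 1442.0000
edge 5: (5,32)→(3.5,17.5)  cross = 5·17.5 − 3.5·32 = -24.5000; (r_i+r_j)·cross = 8.5·-24.5000 = -208.2500
edge 6: (3.5,17.5)→(2.5,2)  cross = 3.5·2 − 2.5·17.5 = -36.7500; (r_i+r_j)·cross = 6·-36.7500 = -220.5000
Σcross = 794.0000 → A = |Σcross|/2 = 397.0000 mm²
Σ(r_i+r_j)·cross = 23333.8750 → first moment M = |Σ|/6 = 3888.9792
R_c = M/A = 3888.9792/397.0000 = 9.7959 mm
θ = 322° = 5.619960 rad
V = θ·R_c·A = 5.619960·9.7959·397.0000 = 21855.908 mm³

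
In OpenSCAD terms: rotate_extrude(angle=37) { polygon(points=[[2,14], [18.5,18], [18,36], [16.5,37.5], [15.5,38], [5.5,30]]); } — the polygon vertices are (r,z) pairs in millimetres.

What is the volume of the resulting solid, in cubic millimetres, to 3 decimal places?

Volume = 1902.175 mm³

Profile (r,z), 6 vertices: (2,14) (18.5,18) (18,36) (16.5,37.5) (15.5,38) (5.5,30)
edge 0: (2,14)→(18.5,18)  cross = 2·18 − 18.5·14 = -223.0000; (r_i+r_j)·cross = 20.5·-223.0000 = -4571.5000
edge 1: (18.5,18)→(18,36)  cross = 18.5·36 − 18·18 = 342.0000; (r_i+r_j)·cross = 36.5·342.0000 = 12483.0000
edge 2: (18,36)→(16.5,37.5)  cross = 18·37.5 − 16.5·36 = 81.0000; (r_i+r_j)·cross = 34.5·81.0000 = 2794.5000
edge 3: (16.5,37.5)→(15.5,38)  cross = 16.5·38 − 15.5·37.5 = 45.7500; (r_i+r_j)·cross = 32·45.7500 = 1464.0000
edge 4: (15.5,38)→(5.5,30)  cross = 15.5·30 − 5.5·38 = 256.0000; (r_i+r_j)·cross = 21·256.0000 = 5376.0000
edge 5: (5.5,30)→(2,14)  cross = 5.5·14 − 2·30 = 17.0000; (r_i+r_j)·cross = 7.5·17.0000 = 127.5000
Σcross = 518.7500 → A = |Σcross|/2 = 259.3750 mm²
Σ(r_i+r_j)·cross = 17673.5000 → first moment M = |Σ|/6 = 2945.5833
R_c = M/A = 2945.5833/259.3750 = 11.3565 mm
θ = 37° = 0.645772 rad
V = θ·R_c·A = 0.645772·11.3565·259.3750 = 1902.175 mm³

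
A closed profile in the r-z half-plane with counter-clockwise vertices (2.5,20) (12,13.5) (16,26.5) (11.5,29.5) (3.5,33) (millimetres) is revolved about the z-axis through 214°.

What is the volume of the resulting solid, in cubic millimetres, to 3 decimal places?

Volume = 5312.110 mm³

Profile (r,z), 5 vertices: (2.5,20) (12,13.5) (16,26.5) (11.5,29.5) (3.5,33)
edge 0: (2.5,20)→(12,13.5)  cross = 2.5·13.5 − 12·20 = -206.2500; (r_i+r_j)·cross = 14.5·-206.2500 = -2990.6250
edge 1: (12,13.5)→(16,26.5)  cross = 12·26.5 − 16·13.5 = 102.0000; (r_i+r_j)·cross = 28·102.0000 = 2856.0000
edge 2: (16,26.5)→(11.5,29.5)  cross = 16·29.5 − 11.5·26.5 = 167.2500; (r_i+r_j)·cross = 27.5·167.2500 = 4599.3750
edge 3: (11.5,29.5)→(3.5,33)  cross = 11.5·33 − 3.5·29.5 = 276.2500; (r_i+r_j)·cross = 15·276.2500 = 4143.7500
edge 4: (3.5,33)→(2.5,20)  cross = 3.5·20 − 2.5·33 = -12.5000; (r_i+r_j)·cross = 6·-12.5000 = -75.0000
Σcross = 326.7500 → A = |Σcross|/2 = 163.3750 mm²
Σ(r_i+r_j)·cross = 8533.5000 → first moment M = |Σ|/6 = 1422.2500
R_c = M/A = 1422.2500/163.3750 = 8.7054 mm
θ = 214° = 3.735005 rad
V = θ·R_c·A = 3.735005·8.7054·163.3750 = 5312.110 mm³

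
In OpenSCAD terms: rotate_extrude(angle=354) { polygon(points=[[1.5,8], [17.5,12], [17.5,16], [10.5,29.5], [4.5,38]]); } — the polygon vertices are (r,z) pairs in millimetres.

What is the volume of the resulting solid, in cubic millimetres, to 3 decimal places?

Profile (r,z), 5 vertices: (1.5,8) (17.5,12) (17.5,16) (10.5,29.5) (4.5,38)
edge 0: (1.5,8)→(17.5,12)  cross = 1.5·12 − 17.5·8 = -122.0000; (r_i+r_j)·cross = 19·-122.0000 = -2318.0000
edge 1: (17.5,12)→(17.5,16)  cross = 17.5·16 − 17.5·12 = 70.0000; (r_i+r_j)·cross = 35·70.0000 = 2450.0000
edge 2: (17.5,16)→(10.5,29.5)  cross = 17.5·29.5 − 10.5·16 = 348.2500; (r_i+r_j)·cross = 28·348.2500 = 9751.0000
edge 3: (10.5,29.5)→(4.5,38)  cross = 10.5·38 − 4.5·29.5 = 266.2500; (r_i+r_j)·cross = 15·266.2500 = 3993.7500
edge 4: (4.5,38)→(1.5,8)  cross = 4.5·8 − 1.5·38 = -21.0000; (r_i+r_j)·cross = 6·-21.0000 = -126.0000
Σcross = 541.5000 → A = |Σcross|/2 = 270.7500 mm²
Σ(r_i+r_j)·cross = 13750.7500 → first moment M = |Σ|/6 = 2291.7917
R_c = M/A = 2291.7917/270.7500 = 8.4646 mm
θ = 354° = 6.178466 rad
V = θ·R_c·A = 6.178466·8.4646·270.7500 = 14159.756 mm³

Volume = 14159.756 mm³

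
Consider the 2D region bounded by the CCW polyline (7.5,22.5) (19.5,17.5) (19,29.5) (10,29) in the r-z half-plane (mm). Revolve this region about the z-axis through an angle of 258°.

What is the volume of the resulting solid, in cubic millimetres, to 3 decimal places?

Profile (r,z), 4 vertices: (7.5,22.5) (19.5,17.5) (19,29.5) (10,29)
edge 0: (7.5,22.5)→(19.5,17.5)  cross = 7.5·17.5 − 19.5·22.5 = -307.5000; (r_i+r_j)·cross = 27·-307.5000 = -8302.5000
edge 1: (19.5,17.5)→(19,29.5)  cross = 19.5·29.5 − 19·17.5 = 242.7500; (r_i+r_j)·cross = 38.5·242.7500 = 9345.8750
edge 2: (19,29.5)→(10,29)  cross = 19·29 − 10·29.5 = 256.0000; (r_i+r_j)·cross = 29·256.0000 = 7424.0000
edge 3: (10,29)→(7.5,22.5)  cross = 10·22.5 − 7.5·29 = 7.5000; (r_i+r_j)·cross = 17.5·7.5000 = 131.2500
Σcross = 198.7500 → A = |Σcross|/2 = 99.3750 mm²
Σ(r_i+r_j)·cross = 8598.6250 → first moment M = |Σ|/6 = 1433.1042
R_c = M/A = 1433.1042/99.3750 = 14.4212 mm
θ = 258° = 4.502949 rad
V = θ·R_c·A = 4.502949·14.4212·99.3750 = 6453.196 mm³

Volume = 6453.196 mm³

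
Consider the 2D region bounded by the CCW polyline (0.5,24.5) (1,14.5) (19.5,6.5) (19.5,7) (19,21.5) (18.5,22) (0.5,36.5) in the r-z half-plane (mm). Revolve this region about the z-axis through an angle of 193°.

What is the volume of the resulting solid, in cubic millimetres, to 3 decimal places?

Profile (r,z), 7 vertices: (0.5,24.5) (1,14.5) (19.5,6.5) (19.5,7) (19,21.5) (18.5,22) (0.5,36.5)
edge 0: (0.5,24.5)→(1,14.5)  cross = 0.5·14.5 − 1·24.5 = -17.2500; (r_i+r_j)·cross = 1.5·-17.2500 = -25.8750
edge 1: (1,14.5)→(19.5,6.5)  cross = 1·6.5 − 19.5·14.5 = -276.2500; (r_i+r_j)·cross = 20.5·-276.2500 = -5663.1250
edge 2: (19.5,6.5)→(19.5,7)  cross = 19.5·7 − 19.5·6.5 = 9.7500; (r_i+r_j)·cross = 39·9.7500 = 380.2500
edge 3: (19.5,7)→(19,21.5)  cross = 19.5·21.5 − 19·7 = 286.2500; (r_i+r_j)·cross = 38.5·286.2500 = 11020.6250
edge 4: (19,21.5)→(18.5,22)  cross = 19·22 − 18.5·21.5 = 20.2500; (r_i+r_j)·cross = 37.5·20.2500 = 759.3750
edge 5: (18.5,22)→(0.5,36.5)  cross = 18.5·36.5 − 0.5·22 = 664.2500; (r_i+r_j)·cross = 19·664.2500 = 12620.7500
edge 6: (0.5,36.5)→(0.5,24.5)  cross = 0.5·24.5 − 0.5·36.5 = -6.0000; (r_i+r_j)·cross = 1·-6.0000 = -6.0000
Σcross = 681.0000 → A = |Σcross|/2 = 340.5000 mm²
Σ(r_i+r_j)·cross = 19086.0000 → first moment M = |Σ|/6 = 3181.0000
R_c = M/A = 3181.0000/340.5000 = 9.3421 mm
θ = 193° = 3.368485 rad
V = θ·R_c·A = 3.368485·9.3421·340.5000 = 10715.152 mm³

Volume = 10715.152 mm³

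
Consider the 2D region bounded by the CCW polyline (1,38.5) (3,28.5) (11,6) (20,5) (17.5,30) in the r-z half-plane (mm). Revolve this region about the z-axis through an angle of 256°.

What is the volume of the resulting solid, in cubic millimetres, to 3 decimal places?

Volume = 18339.920 mm³

Profile (r,z), 5 vertices: (1,38.5) (3,28.5) (11,6) (20,5) (17.5,30)
edge 0: (1,38.5)→(3,28.5)  cross = 1·28.5 − 3·38.5 = -87.0000; (r_i+r_j)·cross = 4·-87.0000 = -348.0000
edge 1: (3,28.5)→(11,6)  cross = 3·6 − 11·28.5 = -295.5000; (r_i+r_j)·cross = 14·-295.5000 = -4137.0000
edge 2: (11,6)→(20,5)  cross = 11·5 − 20·6 = -65.0000; (r_i+r_j)·cross = 31·-65.0000 = -2015.0000
edge 3: (20,5)→(17.5,30)  cross = 20·30 − 17.5·5 = 512.5000; (r_i+r_j)·cross = 37.5·512.5000 = 19218.7500
edge 4: (17.5,30)→(1,38.5)  cross = 17.5·38.5 − 1·30 = 643.7500; (r_i+r_j)·cross = 18.5·643.7500 = 11909.3750
Σcross = 708.7500 → A = |Σcross|/2 = 354.3750 mm²
Σ(r_i+r_j)·cross = 24628.1250 → first moment M = |Σ|/6 = 4104.6875
R_c = M/A = 4104.6875/354.3750 = 11.5829 mm
θ = 256° = 4.468043 rad
V = θ·R_c·A = 4.468043·11.5829·354.3750 = 18339.920 mm³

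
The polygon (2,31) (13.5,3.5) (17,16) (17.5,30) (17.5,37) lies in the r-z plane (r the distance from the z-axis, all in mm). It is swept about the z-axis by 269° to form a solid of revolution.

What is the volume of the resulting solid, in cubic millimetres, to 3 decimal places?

Volume = 15456.706 mm³

Profile (r,z), 5 vertices: (2,31) (13.5,3.5) (17,16) (17.5,30) (17.5,37)
edge 0: (2,31)→(13.5,3.5)  cross = 2·3.5 − 13.5·31 = -411.5000; (r_i+r_j)·cross = 15.5·-411.5000 = -6378.2500
edge 1: (13.5,3.5)→(17,16)  cross = 13.5·16 − 17·3.5 = 156.5000; (r_i+r_j)·cross = 30.5·156.5000 = 4773.2500
edge 2: (17,16)→(17.5,30)  cross = 17·30 − 17.5·16 = 230.0000; (r_i+r_j)·cross = 34.5·230.0000 = 7935.0000
edge 3: (17.5,30)→(17.5,37)  cross = 17.5·37 − 17.5·30 = 122.5000; (r_i+r_j)·cross = 35·122.5000 = 4287.5000
edge 4: (17.5,37)→(2,31)  cross = 17.5·31 − 2·37 = 468.5000; (r_i+r_j)·cross = 19.5·468.5000 = 9135.7500
Σcross = 566.0000 → A = |Σcross|/2 = 283.0000 mm²
Σ(r_i+r_j)·cross = 19753.2500 → first moment M = |Σ|/6 = 3292.2083
R_c = M/A = 3292.2083/283.0000 = 11.6332 mm
θ = 269° = 4.694936 rad
V = θ·R_c·A = 4.694936·11.6332·283.0000 = 15456.706 mm³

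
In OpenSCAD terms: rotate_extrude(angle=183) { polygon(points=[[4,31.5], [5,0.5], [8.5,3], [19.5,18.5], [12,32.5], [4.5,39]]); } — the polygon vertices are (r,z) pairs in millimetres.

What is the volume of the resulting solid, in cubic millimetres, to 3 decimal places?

Volume = 10470.043 mm³

Profile (r,z), 6 vertices: (4,31.5) (5,0.5) (8.5,3) (19.5,18.5) (12,32.5) (4.5,39)
edge 0: (4,31.5)→(5,0.5)  cross = 4·0.5 − 5·31.5 = -155.5000; (r_i+r_j)·cross = 9·-155.5000 = -1399.5000
edge 1: (5,0.5)→(8.5,3)  cross = 5·3 − 8.5·0.5 = 10.7500; (r_i+r_j)·cross = 13.5·10.7500 = 145.1250
edge 2: (8.5,3)→(19.5,18.5)  cross = 8.5·18.5 − 19.5·3 = 98.7500; (r_i+r_j)·cross = 28·98.7500 = 2765.0000
edge 3: (19.5,18.5)→(12,32.5)  cross = 19.5·32.5 − 12·18.5 = 411.7500; (r_i+r_j)·cross = 31.5·411.7500 = 12970.1250
edge 4: (12,32.5)→(4.5,39)  cross = 12·39 − 4.5·32.5 = 321.7500; (r_i+r_j)·cross = 16.5·321.7500 = 5308.8750
edge 5: (4.5,39)→(4,31.5)  cross = 4.5·31.5 − 4·39 = -14.2500; (r_i+r_j)·cross = 8.5·-14.2500 = -121.1250
Σcross = 673.2500 → A = |Σcross|/2 = 336.6250 mm²
Σ(r_i+r_j)·cross = 19668.5000 → first moment M = |Σ|/6 = 3278.0833
R_c = M/A = 3278.0833/336.6250 = 9.7381 mm
θ = 183° = 3.193953 rad
V = θ·R_c·A = 3.193953·9.7381·336.6250 = 10470.043 mm³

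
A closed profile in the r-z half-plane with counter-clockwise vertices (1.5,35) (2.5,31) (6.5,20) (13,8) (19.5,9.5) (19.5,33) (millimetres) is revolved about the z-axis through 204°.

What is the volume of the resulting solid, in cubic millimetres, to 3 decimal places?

Volume = 14553.428 mm³

Profile (r,z), 6 vertices: (1.5,35) (2.5,31) (6.5,20) (13,8) (19.5,9.5) (19.5,33)
edge 0: (1.5,35)→(2.5,31)  cross = 1.5·31 − 2.5·35 = -41.0000; (r_i+r_j)·cross = 4·-41.0000 = -164.0000
edge 1: (2.5,31)→(6.5,20)  cross = 2.5·20 − 6.5·31 = -151.5000; (r_i+r_j)·cross = 9·-151.5000 = -1363.5000
edge 2: (6.5,20)→(13,8)  cross = 6.5·8 − 13·20 = -208.0000; (r_i+r_j)·cross = 19.5·-208.0000 = -4056.0000
edge 3: (13,8)→(19.5,9.5)  cross = 13·9.5 − 19.5·8 = -32.5000; (r_i+r_j)·cross = 32.5·-32.5000 = -1056.2500
edge 4: (19.5,9.5)→(19.5,33)  cross = 19.5·33 − 19.5·9.5 = 458.2500; (r_i+r_j)·cross = 39·458.2500 = 17871.7500
edge 5: (19.5,33)→(1.5,35)  cross = 19.5·35 − 1.5·33 = 633.0000; (r_i+r_j)·cross = 21·633.0000 = 13293.0000
Σcross = 658.2500 → A = |Σcross|/2 = 329.1250 mm²
Σ(r_i+r_j)·cross = 24525.0000 → first moment M = |Σ|/6 = 4087.5000
R_c = M/A = 4087.5000/329.1250 = 12.4193 mm
θ = 204° = 3.560472 rad
V = θ·R_c·A = 3.560472·12.4193·329.1250 = 14553.428 mm³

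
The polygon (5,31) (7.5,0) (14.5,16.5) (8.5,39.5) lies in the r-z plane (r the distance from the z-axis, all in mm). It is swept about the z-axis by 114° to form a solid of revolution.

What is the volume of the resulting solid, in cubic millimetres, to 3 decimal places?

Volume = 3533.249 mm³

Profile (r,z), 4 vertices: (5,31) (7.5,0) (14.5,16.5) (8.5,39.5)
edge 0: (5,31)→(7.5,0)  cross = 5·0 − 7.5·31 = -232.5000; (r_i+r_j)·cross = 12.5·-232.5000 = -2906.2500
edge 1: (7.5,0)→(14.5,16.5)  cross = 7.5·16.5 − 14.5·0 = 123.7500; (r_i+r_j)·cross = 22·123.7500 = 2722.5000
edge 2: (14.5,16.5)→(8.5,39.5)  cross = 14.5·39.5 − 8.5·16.5 = 432.5000; (r_i+r_j)·cross = 23·432.5000 = 9947.5000
edge 3: (8.5,39.5)→(5,31)  cross = 8.5·31 − 5·39.5 = 66.0000; (r_i+r_j)·cross = 13.5·66.0000 = 891.0000
Σcross = 389.7500 → A = |Σcross|/2 = 194.8750 mm²
Σ(r_i+r_j)·cross = 10654.7500 → first moment M = |Σ|/6 = 1775.7917
R_c = M/A = 1775.7917/194.8750 = 9.1125 mm
θ = 114° = 1.989675 rad
V = θ·R_c·A = 1.989675·9.1125·194.8750 = 3533.249 mm³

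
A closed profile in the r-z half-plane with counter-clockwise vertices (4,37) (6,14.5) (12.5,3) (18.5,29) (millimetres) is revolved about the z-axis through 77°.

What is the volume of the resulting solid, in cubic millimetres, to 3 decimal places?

Profile (r,z), 4 vertices: (4,37) (6,14.5) (12.5,3) (18.5,29)
edge 0: (4,37)→(6,14.5)  cross = 4·14.5 − 6·37 = -164.0000; (r_i+r_j)·cross = 10·-164.0000 = -1640.0000
edge 1: (6,14.5)→(12.5,3)  cross = 6·3 − 12.5·14.5 = -163.2500; (r_i+r_j)·cross = 18.5·-163.2500 = -3020.1250
edge 2: (12.5,3)→(18.5,29)  cross = 12.5·29 − 18.5·3 = 307.0000; (r_i+r_j)·cross = 31·307.0000 = 9517.0000
edge 3: (18.5,29)→(4,37)  cross = 18.5·37 − 4·29 = 568.5000; (r_i+r_j)·cross = 22.5·568.5000 = 12791.2500
Σcross = 548.2500 → A = |Σcross|/2 = 274.1250 mm²
Σ(r_i+r_j)·cross = 17648.1250 → first moment M = |Σ|/6 = 2941.3542
R_c = M/A = 2941.3542/274.1250 = 10.7300 mm
θ = 77° = 1.343904 rad
V = θ·R_c·A = 1.343904·10.7300·274.1250 = 3952.896 mm³

Volume = 3952.896 mm³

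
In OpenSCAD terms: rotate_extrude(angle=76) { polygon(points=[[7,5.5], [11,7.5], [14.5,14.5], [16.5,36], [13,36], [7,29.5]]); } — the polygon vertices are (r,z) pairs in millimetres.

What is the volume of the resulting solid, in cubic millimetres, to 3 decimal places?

Volume = 3075.237 mm³

Profile (r,z), 6 vertices: (7,5.5) (11,7.5) (14.5,14.5) (16.5,36) (13,36) (7,29.5)
edge 0: (7,5.5)→(11,7.5)  cross = 7·7.5 − 11·5.5 = -8.0000; (r_i+r_j)·cross = 18·-8.0000 = -144.0000
edge 1: (11,7.5)→(14.5,14.5)  cross = 11·14.5 − 14.5·7.5 = 50.7500; (r_i+r_j)·cross = 25.5·50.7500 = 1294.1250
edge 2: (14.5,14.5)→(16.5,36)  cross = 14.5·36 − 16.5·14.5 = 282.7500; (r_i+r_j)·cross = 31·282.7500 = 8765.2500
edge 3: (16.5,36)→(13,36)  cross = 16.5·36 − 13·36 = 126.0000; (r_i+r_j)·cross = 29.5·126.0000 = 3717.0000
edge 4: (13,36)→(7,29.5)  cross = 13·29.5 − 7·36 = 131.5000; (r_i+r_j)·cross = 20·131.5000 = 2630.0000
edge 5: (7,29.5)→(7,5.5)  cross = 7·5.5 − 7·29.5 = -168.0000; (r_i+r_j)·cross = 14·-168.0000 = -2352.0000
Σcross = 415.0000 → A = |Σcross|/2 = 207.5000 mm²
Σ(r_i+r_j)·cross = 13910.3750 → first moment M = |Σ|/6 = 2318.3958
R_c = M/A = 2318.3958/207.5000 = 11.1730 mm
θ = 76° = 1.326450 rad
V = θ·R_c·A = 1.326450·11.1730·207.5000 = 3075.237 mm³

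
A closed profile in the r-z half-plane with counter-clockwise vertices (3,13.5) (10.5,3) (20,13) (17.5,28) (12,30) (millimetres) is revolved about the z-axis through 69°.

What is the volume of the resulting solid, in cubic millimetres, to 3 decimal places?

Profile (r,z), 5 vertices: (3,13.5) (10.5,3) (20,13) (17.5,28) (12,30)
edge 0: (3,13.5)→(10.5,3)  cross = 3·3 − 10.5·13.5 = -132.7500; (r_i+r_j)·cross = 13.5·-132.7500 = -1792.1250
edge 1: (10.5,3)→(20,13)  cross = 10.5·13 − 20·3 = 76.5000; (r_i+r_j)·cross = 30.5·76.5000 = 2333.2500
edge 2: (20,13)→(17.5,28)  cross = 20·28 − 17.5·13 = 332.5000; (r_i+r_j)·cross = 37.5·332.5000 = 12468.7500
edge 3: (17.5,28)→(12,30)  cross = 17.5·30 − 12·28 = 189.0000; (r_i+r_j)·cross = 29.5·189.0000 = 5575.5000
edge 4: (12,30)→(3,13.5)  cross = 12·13.5 − 3·30 = 72.0000; (r_i+r_j)·cross = 15·72.0000 = 1080.0000
Σcross = 537.2500 → A = |Σcross|/2 = 268.6250 mm²
Σ(r_i+r_j)·cross = 19665.3750 → first moment M = |Σ|/6 = 3277.5625
R_c = M/A = 3277.5625/268.6250 = 12.2013 mm
θ = 69° = 1.204277 rad
V = θ·R_c·A = 1.204277·12.2013·268.6250 = 3947.094 mm³

Volume = 3947.094 mm³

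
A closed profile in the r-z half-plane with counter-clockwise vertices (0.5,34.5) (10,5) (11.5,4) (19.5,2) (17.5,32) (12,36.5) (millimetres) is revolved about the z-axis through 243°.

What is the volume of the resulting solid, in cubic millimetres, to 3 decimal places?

Profile (r,z), 6 vertices: (0.5,34.5) (10,5) (11.5,4) (19.5,2) (17.5,32) (12,36.5)
edge 0: (0.5,34.5)→(10,5)  cross = 0.5·5 − 10·34.5 = -342.5000; (r_i+r_j)·cross = 10.5·-342.5000 = -3596.2500
edge 1: (10,5)→(11.5,4)  cross = 10·4 − 11.5·5 = -17.5000; (r_i+r_j)·cross = 21.5·-17.5000 = -376.2500
edge 2: (11.5,4)→(19.5,2)  cross = 11.5·2 − 19.5·4 = -55.0000; (r_i+r_j)·cross = 31·-55.0000 = -1705.0000
edge 3: (19.5,2)→(17.5,32)  cross = 19.5·32 − 17.5·2 = 589.0000; (r_i+r_j)·cross = 37·589.0000 = 21793.0000
edge 4: (17.5,32)→(12,36.5)  cross = 17.5·36.5 − 12·32 = 254.7500; (r_i+r_j)·cross = 29.5·254.7500 = 7515.1250
edge 5: (12,36.5)→(0.5,34.5)  cross = 12·34.5 − 0.5·36.5 = 395.7500; (r_i+r_j)·cross = 12.5·395.7500 = 4946.8750
Σcross = 824.5000 → A = |Σcross|/2 = 412.2500 mm²
Σ(r_i+r_j)·cross = 28577.5000 → first moment M = |Σ|/6 = 4762.9167
R_c = M/A = 4762.9167/412.2500 = 11.5535 mm
θ = 243° = 4.241150 rad
V = θ·R_c·A = 4.241150·11.5535·412.2500 = 20200.244 mm³

Volume = 20200.244 mm³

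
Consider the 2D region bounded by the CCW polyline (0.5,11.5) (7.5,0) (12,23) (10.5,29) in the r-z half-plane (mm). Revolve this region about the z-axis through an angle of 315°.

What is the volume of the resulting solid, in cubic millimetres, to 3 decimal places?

Volume = 5716.553 mm³

Profile (r,z), 4 vertices: (0.5,11.5) (7.5,0) (12,23) (10.5,29)
edge 0: (0.5,11.5)→(7.5,0)  cross = 0.5·0 − 7.5·11.5 = -86.2500; (r_i+r_j)·cross = 8·-86.2500 = -690.0000
edge 1: (7.5,0)→(12,23)  cross = 7.5·23 − 12·0 = 172.5000; (r_i+r_j)·cross = 19.5·172.5000 = 3363.7500
edge 2: (12,23)→(10.5,29)  cross = 12·29 − 10.5·23 = 106.5000; (r_i+r_j)·cross = 22.5·106.5000 = 2396.2500
edge 3: (10.5,29)→(0.5,11.5)  cross = 10.5·11.5 − 0.5·29 = 106.2500; (r_i+r_j)·cross = 11·106.2500 = 1168.7500
Σcross = 299.0000 → A = |Σcross|/2 = 149.5000 mm²
Σ(r_i+r_j)·cross = 6238.7500 → first moment M = |Σ|/6 = 1039.7917
R_c = M/A = 1039.7917/149.5000 = 6.9551 mm
θ = 315° = 5.497787 rad
V = θ·R_c·A = 5.497787·6.9551·149.5000 = 5716.553 mm³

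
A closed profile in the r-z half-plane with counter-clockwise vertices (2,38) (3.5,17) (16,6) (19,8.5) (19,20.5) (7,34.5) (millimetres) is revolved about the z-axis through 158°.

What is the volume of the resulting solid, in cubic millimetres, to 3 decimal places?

Profile (r,z), 6 vertices: (2,38) (3.5,17) (16,6) (19,8.5) (19,20.5) (7,34.5)
edge 0: (2,38)→(3.5,17)  cross = 2·17 − 3.5·38 = -99.0000; (r_i+r_j)·cross = 5.5·-99.0000 = -544.5000
edge 1: (3.5,17)→(16,6)  cross = 3.5·6 − 16·17 = -251.0000; (r_i+r_j)·cross = 19.5·-251.0000 = -4894.5000
edge 2: (16,6)→(19,8.5)  cross = 16·8.5 − 19·6 = 22.0000; (r_i+r_j)·cross = 35·22.0000 = 770.0000
edge 3: (19,8.5)→(19,20.5)  cross = 19·20.5 − 19·8.5 = 228.0000; (r_i+r_j)·cross = 38·228.0000 = 8664.0000
edge 4: (19,20.5)→(7,34.5)  cross = 19·34.5 − 7·20.5 = 512.0000; (r_i+r_j)·cross = 26·512.0000 = 13312.0000
edge 5: (7,34.5)→(2,38)  cross = 7·38 − 2·34.5 = 197.0000; (r_i+r_j)·cross = 9·197.0000 = 1773.0000
Σcross = 609.0000 → A = |Σcross|/2 = 304.5000 mm²
Σ(r_i+r_j)·cross = 19080.0000 → first moment M = |Σ|/6 = 3180.0000
R_c = M/A = 3180.0000/304.5000 = 10.4433 mm
θ = 158° = 2.757620 rad
V = θ·R_c·A = 2.757620·10.4433·304.5000 = 8769.232 mm³

Volume = 8769.232 mm³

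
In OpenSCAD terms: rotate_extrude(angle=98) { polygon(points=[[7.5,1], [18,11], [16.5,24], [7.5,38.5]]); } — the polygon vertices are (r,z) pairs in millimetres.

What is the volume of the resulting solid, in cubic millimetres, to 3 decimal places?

Profile (r,z), 4 vertices: (7.5,1) (18,11) (16.5,24) (7.5,38.5)
edge 0: (7.5,1)→(18,11)  cross = 7.5·11 − 18·1 = 64.5000; (r_i+r_j)·cross = 25.5·64.5000 = 1644.7500
edge 1: (18,11)→(16.5,24)  cross = 18·24 − 16.5·11 = 250.5000; (r_i+r_j)·cross = 34.5·250.5000 = 8642.2500
edge 2: (16.5,24)→(7.5,38.5)  cross = 16.5·38.5 − 7.5·24 = 455.2500; (r_i+r_j)·cross = 24·455.2500 = 10926.0000
edge 3: (7.5,38.5)→(7.5,1)  cross = 7.5·1 − 7.5·38.5 = -281.2500; (r_i+r_j)·cross = 15·-281.2500 = -4218.7500
Σcross = 489.0000 → A = |Σcross|/2 = 244.5000 mm²
Σ(r_i+r_j)·cross = 16994.2500 → first moment M = |Σ|/6 = 2832.3750
R_c = M/A = 2832.3750/244.5000 = 11.5844 mm
θ = 98° = 1.710423 rad
V = θ·R_c·A = 1.710423·11.5844·244.5000 = 4844.558 mm³

Volume = 4844.558 mm³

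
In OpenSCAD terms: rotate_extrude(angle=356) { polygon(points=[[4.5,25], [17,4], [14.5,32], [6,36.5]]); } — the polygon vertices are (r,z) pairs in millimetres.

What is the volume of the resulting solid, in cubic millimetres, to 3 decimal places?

Profile (r,z), 4 vertices: (4.5,25) (17,4) (14.5,32) (6,36.5)
edge 0: (4.5,25)→(17,4)  cross = 4.5·4 − 17·25 = -407.0000; (r_i+r_j)·cross = 21.5·-407.0000 = -8750.5000
edge 1: (17,4)→(14.5,32)  cross = 17·32 − 14.5·4 = 486.0000; (r_i+r_j)·cross = 31.5·486.0000 = 15309.0000
edge 2: (14.5,32)→(6,36.5)  cross = 14.5·36.5 − 6·32 = 337.2500; (r_i+r_j)·cross = 20.5·337.2500 = 6913.6250
edge 3: (6,36.5)→(4.5,25)  cross = 6·25 − 4.5·36.5 = -14.2500; (r_i+r_j)·cross = 10.5·-14.2500 = -149.6250
Σcross = 402.0000 → A = |Σcross|/2 = 201.0000 mm²
Σ(r_i+r_j)·cross = 13322.5000 → first moment M = |Σ|/6 = 2220.4167
R_c = M/A = 2220.4167/201.0000 = 11.0468 mm
θ = 356° = 6.213372 rad
V = θ·R_c·A = 6.213372·11.0468·201.0000 = 13796.275 mm³

Volume = 13796.275 mm³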